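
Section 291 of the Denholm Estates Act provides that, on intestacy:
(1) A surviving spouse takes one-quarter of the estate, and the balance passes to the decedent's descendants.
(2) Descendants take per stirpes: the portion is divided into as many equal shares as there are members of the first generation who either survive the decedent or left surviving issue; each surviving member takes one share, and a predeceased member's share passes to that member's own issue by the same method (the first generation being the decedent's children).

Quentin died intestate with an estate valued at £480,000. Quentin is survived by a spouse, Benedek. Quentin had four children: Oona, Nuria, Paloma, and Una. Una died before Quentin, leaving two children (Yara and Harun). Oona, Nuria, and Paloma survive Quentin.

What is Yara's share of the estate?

Benedek takes one-quarter of £480,000 = £120,000. The remaining £360,000 passes to the descendants.
The descendants' portion (£360,000) is divided into 4 shares of £90,000: Oona, Nuria, and Paloma each take £90,000; Una's £90,000 share passes to Una's issue.
Una's share (£90,000) is divided into 2 shares of £45,000: Yara and Harun each take £45,000.

Yara receives £45,000.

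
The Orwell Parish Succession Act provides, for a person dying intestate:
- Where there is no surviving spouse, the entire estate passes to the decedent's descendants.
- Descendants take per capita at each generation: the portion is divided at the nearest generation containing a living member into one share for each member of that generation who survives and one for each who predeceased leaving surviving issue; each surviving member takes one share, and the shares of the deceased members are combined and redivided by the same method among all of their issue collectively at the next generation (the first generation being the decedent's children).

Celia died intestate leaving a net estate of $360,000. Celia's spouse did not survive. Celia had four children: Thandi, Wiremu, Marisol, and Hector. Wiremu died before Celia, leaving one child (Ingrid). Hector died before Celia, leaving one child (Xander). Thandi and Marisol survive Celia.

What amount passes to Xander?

The entire $360,000 passes to the descendants.
That amount ($360,000) is divided at the children's generation into 4 shares of $90,000. Thandi and Marisol each take $90,000. The 2 shares of the deceased (Wiremu and Hector) are combined into a pool of $180,000.
That pool ($180,000) is divided at the grandchildren's generation equally among Ingrid and Xander: $90,000 each.

Xander receives $90,000.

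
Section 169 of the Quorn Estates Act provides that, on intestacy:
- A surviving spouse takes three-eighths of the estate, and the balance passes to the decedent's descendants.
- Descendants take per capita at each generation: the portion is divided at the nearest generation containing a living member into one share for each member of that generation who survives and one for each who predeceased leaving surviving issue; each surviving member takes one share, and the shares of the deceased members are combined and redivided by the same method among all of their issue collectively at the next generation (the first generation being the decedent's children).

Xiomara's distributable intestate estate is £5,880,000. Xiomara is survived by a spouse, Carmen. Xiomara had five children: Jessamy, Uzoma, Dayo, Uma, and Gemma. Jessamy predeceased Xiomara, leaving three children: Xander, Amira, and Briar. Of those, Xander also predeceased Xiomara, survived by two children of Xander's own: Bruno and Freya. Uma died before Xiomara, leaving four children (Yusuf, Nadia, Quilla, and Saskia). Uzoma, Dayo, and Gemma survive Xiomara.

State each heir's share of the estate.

Carmen takes three-eighths of £5,880,000 = £2,205,000. The remaining £3,675,000 passes to the descendants.
The descendants' portion (£3,675,000) is divided at the children's generation into 5 shares of £735,000. Uzoma, Dayo, and Gemma each take £735,000. The 2 shares of the deceased (Jessamy and Uma) are combined into a pool of £1,470,000.
That pool (£1,470,000) is divided at the grandchildren's generation into 7 shares of £210,000. Amira, Briar, Yusuf, Nadia, Quilla, and Saskia each take £210,000. The remaining share for the deceased Xander (£210,000) is carried to the next generation.
That pool (£210,000) is divided at the great-grandchildren's generation equally among Bruno and Freya: £105,000 each.

Carmen: £2,205,000; Bruno: £105,000; Freya: £105,000; Amira: £210,000; Briar: £210,000; Uzoma: £735,000; Dayo: £735,000; Yusuf: £210,000; Nadia: £210,000; Quilla: £210,000; Saskia: £210,000; Gemma: £735,000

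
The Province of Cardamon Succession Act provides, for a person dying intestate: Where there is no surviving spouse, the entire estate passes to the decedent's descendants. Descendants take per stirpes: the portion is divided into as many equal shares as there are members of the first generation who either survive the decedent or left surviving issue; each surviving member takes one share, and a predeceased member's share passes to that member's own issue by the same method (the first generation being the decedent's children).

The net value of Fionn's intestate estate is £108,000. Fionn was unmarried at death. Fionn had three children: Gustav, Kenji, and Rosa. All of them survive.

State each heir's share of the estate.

Gustav: £36,000; Kenji: £36,000; Rosa: £36,000

The entire £108,000 passes to the descendants.
That amount (£108,000) is divided into 3 shares of £36,000: Gustav, Kenji, and Rosa each take £36,000.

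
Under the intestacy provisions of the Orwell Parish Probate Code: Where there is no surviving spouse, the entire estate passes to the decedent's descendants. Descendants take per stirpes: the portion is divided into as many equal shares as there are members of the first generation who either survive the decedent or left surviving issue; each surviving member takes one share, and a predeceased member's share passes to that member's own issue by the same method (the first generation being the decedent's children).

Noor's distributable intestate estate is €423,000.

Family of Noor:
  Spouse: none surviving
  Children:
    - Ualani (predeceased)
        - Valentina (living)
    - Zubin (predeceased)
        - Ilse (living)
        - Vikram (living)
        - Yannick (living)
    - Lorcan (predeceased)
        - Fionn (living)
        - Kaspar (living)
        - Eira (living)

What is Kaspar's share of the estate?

The entire €423,000 passes to the descendants.
That amount (€423,000) is divided into 3 shares of €141,000: Ualani's €141,000 share passes to Ualani's issue; Zubin's €141,000 share passes to Zubin's issue; Lorcan's €141,000 share passes to Lorcan's issue.
Ualani's share (€141,000) passes entirely to Valentina.
Zubin's share (€141,000) is divided into 3 shares of €47,000: Ilse, Vikram, and Yannick each take €47,000.
Lorcan's share (€141,000) is divided into 3 shares of €47,000: Fionn, Kaspar, and Eira each take €47,000.

Kaspar receives €47,000.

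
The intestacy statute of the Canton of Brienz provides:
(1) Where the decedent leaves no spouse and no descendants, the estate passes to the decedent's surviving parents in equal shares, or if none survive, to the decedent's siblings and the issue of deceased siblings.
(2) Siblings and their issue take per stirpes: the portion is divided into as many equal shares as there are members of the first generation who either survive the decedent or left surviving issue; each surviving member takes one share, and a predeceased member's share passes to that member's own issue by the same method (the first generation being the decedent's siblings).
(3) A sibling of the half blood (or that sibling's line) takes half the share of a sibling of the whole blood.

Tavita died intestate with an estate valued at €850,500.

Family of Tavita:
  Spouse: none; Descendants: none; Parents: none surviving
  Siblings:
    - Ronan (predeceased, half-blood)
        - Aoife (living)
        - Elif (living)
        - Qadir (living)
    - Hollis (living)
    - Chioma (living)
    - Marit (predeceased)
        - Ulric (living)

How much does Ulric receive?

Ulric receives €243,000.

The entire €850,500 passes to the siblings and their issue.
Counting each half-blood sibling's line as half a unit, there are 7/2 units in €850,500, so one unit is €243,000. Whole-blood lines (Hollis, Chioma, and Marit) take €243,000 each; half-blood lines (Ronan) take €121,500 each.
Ronan's share (€121,500) is divided into 3 shares of €40,500: Aoife, Elif, and Qadir each take €40,500.
Marit's share (€243,000) passes entirely to Ulric.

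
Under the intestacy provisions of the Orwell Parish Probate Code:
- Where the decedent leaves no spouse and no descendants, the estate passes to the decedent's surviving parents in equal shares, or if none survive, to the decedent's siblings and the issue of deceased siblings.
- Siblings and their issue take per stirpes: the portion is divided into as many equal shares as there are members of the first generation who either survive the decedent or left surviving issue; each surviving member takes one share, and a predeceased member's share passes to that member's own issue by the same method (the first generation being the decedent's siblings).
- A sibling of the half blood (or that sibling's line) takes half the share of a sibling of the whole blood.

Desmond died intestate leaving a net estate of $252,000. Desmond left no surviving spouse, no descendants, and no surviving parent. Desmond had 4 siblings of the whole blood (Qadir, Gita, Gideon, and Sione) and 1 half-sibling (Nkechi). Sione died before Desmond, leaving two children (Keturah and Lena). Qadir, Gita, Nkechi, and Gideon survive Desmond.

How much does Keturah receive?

Keturah receives $28,000.

The entire $252,000 passes to the siblings and their issue.
Counting each half-blood sibling's line as half a unit, there are 9/2 units in $252,000, so one unit is $56,000. Whole-blood lines (Qadir, Gita, Gideon, and Sione) take $56,000 each; half-blood lines (Nkechi) take $28,000 each.
Sione's share ($56,000) is divided into 2 shares of $28,000: Keturah and Lena each take $28,000.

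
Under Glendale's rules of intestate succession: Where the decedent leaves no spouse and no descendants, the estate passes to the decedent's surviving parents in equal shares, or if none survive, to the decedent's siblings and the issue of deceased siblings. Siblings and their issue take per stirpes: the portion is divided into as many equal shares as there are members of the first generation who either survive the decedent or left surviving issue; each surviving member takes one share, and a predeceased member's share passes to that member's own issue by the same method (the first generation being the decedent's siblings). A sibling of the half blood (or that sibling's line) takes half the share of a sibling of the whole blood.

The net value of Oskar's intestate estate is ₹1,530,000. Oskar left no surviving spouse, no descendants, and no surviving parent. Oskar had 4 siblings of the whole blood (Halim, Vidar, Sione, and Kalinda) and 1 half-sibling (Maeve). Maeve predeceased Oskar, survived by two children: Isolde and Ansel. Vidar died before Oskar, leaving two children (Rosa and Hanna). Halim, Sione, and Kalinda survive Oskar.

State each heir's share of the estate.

Isolde: ₹85,000; Ansel: ₹85,000; Halim: ₹340,000; Rosa: ₹170,000; Hanna: ₹170,000; Sione: ₹340,000; Kalinda: ₹340,000

The entire ₹1,530,000 passes to the siblings and their issue.
Counting each half-blood sibling's line as half a unit, there are 9/2 units in ₹1,530,000, so one unit is ₹340,000. Whole-blood lines (Halim, Vidar, Sione, and Kalinda) take ₹340,000 each; half-blood lines (Maeve) take ₹170,000 each.
Maeve's share (₹170,000) is divided into 2 shares of ₹85,000: Isolde and Ansel each take ₹85,000.
Vidar's share (₹340,000) is divided into 2 shares of ₹170,000: Rosa and Hanna each take ₹170,000.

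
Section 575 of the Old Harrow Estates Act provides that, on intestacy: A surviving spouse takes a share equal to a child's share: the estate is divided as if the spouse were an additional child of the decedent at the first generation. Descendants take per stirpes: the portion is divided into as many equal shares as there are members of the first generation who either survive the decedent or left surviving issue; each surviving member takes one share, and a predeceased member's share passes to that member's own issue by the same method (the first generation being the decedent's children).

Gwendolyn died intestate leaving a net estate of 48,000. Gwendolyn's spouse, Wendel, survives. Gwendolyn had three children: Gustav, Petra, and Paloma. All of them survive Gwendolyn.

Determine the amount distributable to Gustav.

Gustav receives 12,000.

The spouse counts as an additional share at the children's level, so there are 4 primary shares of 12,000. Wendel takes one such share (12,000).
The children's combined portion (36,000) is divided into 3 shares of 12,000: Gustav, Petra, and Paloma each take 12,000.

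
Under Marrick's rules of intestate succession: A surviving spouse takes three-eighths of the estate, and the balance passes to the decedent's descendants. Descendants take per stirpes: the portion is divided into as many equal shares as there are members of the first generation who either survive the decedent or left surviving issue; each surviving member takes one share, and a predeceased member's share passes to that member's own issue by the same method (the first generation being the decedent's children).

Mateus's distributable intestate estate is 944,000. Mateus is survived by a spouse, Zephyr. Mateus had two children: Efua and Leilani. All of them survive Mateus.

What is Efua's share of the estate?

Zephyr takes three-eighths of 944,000 = 354,000. The remaining 590,000 passes to the descendants.
The descendants' portion (590,000) is divided into 2 shares of 295,000: Efua and Leilani each take 295,000.

Efua receives 295,000.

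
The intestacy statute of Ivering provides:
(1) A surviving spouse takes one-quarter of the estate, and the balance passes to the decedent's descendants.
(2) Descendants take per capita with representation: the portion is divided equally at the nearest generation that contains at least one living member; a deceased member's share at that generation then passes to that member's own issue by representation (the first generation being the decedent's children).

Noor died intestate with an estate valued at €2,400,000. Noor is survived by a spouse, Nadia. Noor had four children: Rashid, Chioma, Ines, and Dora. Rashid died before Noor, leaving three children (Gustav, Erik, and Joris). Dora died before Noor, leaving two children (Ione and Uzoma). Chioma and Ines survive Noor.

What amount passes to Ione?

Nadia takes one-quarter of €2,400,000 = €600,000. The remaining €1,800,000 passes to the descendants.
The descendants' portion (€1,800,000) is divided into 4 shares of €450,000: Chioma and Ines each take €450,000; Rashid's €450,000 share passes to Rashid's issue; Dora's €450,000 share passes to Dora's issue.
Rashid's share (€450,000) is divided into 3 shares of €150,000: Gustav, Erik, and Joris each take €150,000.
Dora's share (€450,000) is divided into 2 shares of €225,000: Ione and Uzoma each take €225,000.

Ione receives €225,000.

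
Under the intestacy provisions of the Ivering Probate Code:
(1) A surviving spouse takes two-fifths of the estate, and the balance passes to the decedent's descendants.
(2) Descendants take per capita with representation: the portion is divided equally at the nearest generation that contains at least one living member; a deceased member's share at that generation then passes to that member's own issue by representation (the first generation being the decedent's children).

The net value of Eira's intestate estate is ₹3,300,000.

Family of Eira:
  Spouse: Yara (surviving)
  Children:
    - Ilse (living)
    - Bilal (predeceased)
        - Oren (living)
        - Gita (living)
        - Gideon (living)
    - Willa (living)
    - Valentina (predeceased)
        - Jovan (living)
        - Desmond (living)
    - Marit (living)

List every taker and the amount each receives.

Yara takes two-fifths of ₹3,300,000 = ₹1,320,000. The remaining ₹1,980,000 passes to the descendants.
The descendants' portion (₹1,980,000) is divided into 5 shares of ₹396,000: Ilse, Willa, and Marit each take ₹396,000; Bilal's ₹396,000 share passes to Bilal's issue; Valentina's ₹396,000 share passes to Valentina's issue.
Bilal's share (₹396,000) is divided into 3 shares of ₹132,000: Oren, Gita, and Gideon each take ₹132,000.
Valentina's share (₹396,000) is divided into 2 shares of ₹198,000: Jovan and Desmond each take ₹198,000.

Yara: ₹1,320,000; Ilse: ₹396,000; Oren: ₹132,000; Gita: ₹132,000; Gideon: ₹132,000; Willa: ₹396,000; Jovan: ₹198,000; Desmond: ₹198,000; Marit: ₹396,000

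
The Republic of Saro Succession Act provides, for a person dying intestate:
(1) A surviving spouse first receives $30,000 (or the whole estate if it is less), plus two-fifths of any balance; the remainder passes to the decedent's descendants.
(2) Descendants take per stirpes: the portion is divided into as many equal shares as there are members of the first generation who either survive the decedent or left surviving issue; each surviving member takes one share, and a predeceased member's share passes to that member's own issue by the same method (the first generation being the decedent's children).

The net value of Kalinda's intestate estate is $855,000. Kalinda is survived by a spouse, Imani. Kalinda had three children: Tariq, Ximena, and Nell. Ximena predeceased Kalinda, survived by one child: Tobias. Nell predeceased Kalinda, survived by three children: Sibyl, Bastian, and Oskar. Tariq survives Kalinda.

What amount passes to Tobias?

Imani first takes $30,000, leaving a balance of $825,000. Imani then takes two-fifths of the balance ($330,000), for a total of $360,000. The remaining $495,000 passes to the descendants.
The descendants' portion ($495,000) is divided into 3 shares of $165,000: Tariq takes $165,000; Ximena's $165,000 share passes to Ximena's issue; Nell's $165,000 share passes to Nell's issue.
Ximena's share ($165,000) passes entirely to Tobias.
Nell's share ($165,000) is divided into 3 shares of $55,000: Sibyl, Bastian, and Oskar each take $55,000.

Tobias receives $165,000.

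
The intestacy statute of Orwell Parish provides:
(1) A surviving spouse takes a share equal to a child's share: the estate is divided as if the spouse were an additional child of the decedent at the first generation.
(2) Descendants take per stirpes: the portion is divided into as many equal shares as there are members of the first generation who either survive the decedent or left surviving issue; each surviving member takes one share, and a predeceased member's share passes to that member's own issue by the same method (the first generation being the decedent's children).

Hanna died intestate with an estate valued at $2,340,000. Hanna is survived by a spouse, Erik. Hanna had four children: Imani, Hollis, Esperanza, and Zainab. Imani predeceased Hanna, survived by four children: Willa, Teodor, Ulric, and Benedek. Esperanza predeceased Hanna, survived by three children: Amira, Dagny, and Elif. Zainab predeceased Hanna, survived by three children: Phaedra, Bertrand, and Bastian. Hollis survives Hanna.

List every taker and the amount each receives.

Erik: $468,000; Willa: $117,000; Teodor: $117,000; Ulric: $117,000; Benedek: $117,000; Hollis: $468,000; Amira: $156,000; Dagny: $156,000; Elif: $156,000; Phaedra: $156,000; Bertrand: $156,000; Bastian: $156,000

The spouse counts as an additional share at the children's level, so there are 5 primary shares of $468,000. Erik takes one such share ($468,000).
The children's combined portion ($1,872,000) is divided into 4 shares of $468,000: Hollis takes $468,000; Imani's $468,000 share passes to Imani's issue; Esperanza's $468,000 share passes to Esperanza's issue; Zainab's $468,000 share passes to Zainab's issue.
Imani's share ($468,000) is divided into 4 shares of $117,000: Willa, Teodor, Ulric, and Benedek each take $117,000.
Esperanza's share ($468,000) is divided into 3 shares of $156,000: Amira, Dagny, and Elif each take $156,000.
Zainab's share ($468,000) is divided into 3 shares of $156,000: Phaedra, Bertrand, and Bastian each take $156,000.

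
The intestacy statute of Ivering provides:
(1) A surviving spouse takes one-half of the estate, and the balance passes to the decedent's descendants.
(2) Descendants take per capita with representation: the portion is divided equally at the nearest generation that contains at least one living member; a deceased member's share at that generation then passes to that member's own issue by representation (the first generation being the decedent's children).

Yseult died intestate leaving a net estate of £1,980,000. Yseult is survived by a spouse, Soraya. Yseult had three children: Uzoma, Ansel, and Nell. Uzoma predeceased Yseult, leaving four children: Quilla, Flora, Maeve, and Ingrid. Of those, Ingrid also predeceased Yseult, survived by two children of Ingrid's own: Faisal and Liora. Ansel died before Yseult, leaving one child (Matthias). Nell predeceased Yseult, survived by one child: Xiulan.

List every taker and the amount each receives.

Soraya takes one-half of £1,980,000 = £990,000. The remaining £990,000 passes to the descendants.
No child survives, so the initial division is made at the grandchildren's generation.
The descendants' portion (£990,000) is divided into 6 shares of £165,000: Quilla, Flora, Maeve, Matthias, and Xiulan each take £165,000; Ingrid's £165,000 share passes to Ingrid's issue.
Ingrid's share (£165,000) is divided into 2 shares of £82,500: Faisal and Liora each take £82,500.

Soraya: £990,000; Quilla: £165,000; Flora: £165,000; Maeve: £165,000; Faisal: £82,500; Liora: £82,500; Matthias: £165,000; Xiulan: £165,000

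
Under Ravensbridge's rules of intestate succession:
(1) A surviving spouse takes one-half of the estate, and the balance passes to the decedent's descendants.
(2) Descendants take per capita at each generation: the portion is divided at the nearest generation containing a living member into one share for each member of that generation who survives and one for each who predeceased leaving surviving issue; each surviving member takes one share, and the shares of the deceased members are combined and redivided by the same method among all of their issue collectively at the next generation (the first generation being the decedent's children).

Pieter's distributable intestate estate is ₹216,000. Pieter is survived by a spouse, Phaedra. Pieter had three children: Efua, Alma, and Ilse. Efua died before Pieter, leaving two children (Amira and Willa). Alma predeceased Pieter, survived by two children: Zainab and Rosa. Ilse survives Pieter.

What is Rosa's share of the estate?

Phaedra takes one-half of ₹216,000 = ₹108,000. The remaining ₹108,000 passes to the descendants.
The descendants' portion (₹108,000) is divided at the children's generation into 3 shares of ₹36,000. Ilse takes ₹36,000. The 2 shares of the deceased (Efua and Alma) are combined into a pool of ₹72,000.
That pool (₹72,000) is divided at the grandchildren's generation equally among Amira, Willa, Zainab, and Rosa: ₹18,000 each.

Rosa receives ₹18,000.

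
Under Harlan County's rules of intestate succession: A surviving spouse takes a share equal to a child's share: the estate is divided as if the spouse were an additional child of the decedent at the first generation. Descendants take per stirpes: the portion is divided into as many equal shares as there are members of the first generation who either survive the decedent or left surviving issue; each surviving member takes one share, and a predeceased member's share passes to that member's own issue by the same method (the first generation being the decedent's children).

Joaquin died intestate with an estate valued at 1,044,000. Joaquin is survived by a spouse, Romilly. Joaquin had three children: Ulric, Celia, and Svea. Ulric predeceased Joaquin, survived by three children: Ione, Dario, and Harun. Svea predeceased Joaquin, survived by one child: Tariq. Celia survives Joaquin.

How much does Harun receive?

Harun receives 87,000.

The spouse counts as an additional share at the children's level, so there are 4 primary shares of 261,000. Romilly takes one such share (261,000).
The children's combined portion (783,000) is divided into 3 shares of 261,000: Celia takes 261,000; Ulric's 261,000 share passes to Ulric's issue; Svea's 261,000 share passes to Svea's issue.
Ulric's share (261,000) is divided into 3 shares of 87,000: Ione, Dario, and Harun each take 87,000.
Svea's share (261,000) passes entirely to Tariq.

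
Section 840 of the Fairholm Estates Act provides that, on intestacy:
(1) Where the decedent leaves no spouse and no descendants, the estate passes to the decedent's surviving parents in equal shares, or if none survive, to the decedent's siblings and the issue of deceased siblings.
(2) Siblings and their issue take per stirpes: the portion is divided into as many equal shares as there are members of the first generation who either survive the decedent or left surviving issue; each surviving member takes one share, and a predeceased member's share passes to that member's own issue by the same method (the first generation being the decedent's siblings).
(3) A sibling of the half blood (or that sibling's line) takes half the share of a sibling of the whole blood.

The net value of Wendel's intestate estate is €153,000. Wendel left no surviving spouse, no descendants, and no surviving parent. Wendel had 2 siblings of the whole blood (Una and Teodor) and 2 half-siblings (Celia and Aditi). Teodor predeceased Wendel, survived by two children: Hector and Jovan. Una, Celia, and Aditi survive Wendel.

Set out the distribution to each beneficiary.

Una: €51,000; Hector: €25,500; Jovan: €25,500; Celia: €25,500; Aditi: €25,500

The entire €153,000 passes to the siblings and their issue.
Counting each half-blood sibling's line as half a unit, there are 3 units in €153,000, so one unit is €51,000. Whole-blood lines (Una and Teodor) take €51,000 each; half-blood lines (Celia and Aditi) take €25,500 each.
Teodor's share (€51,000) is divided into 2 shares of €25,500: Hector and Jovan each take €25,500.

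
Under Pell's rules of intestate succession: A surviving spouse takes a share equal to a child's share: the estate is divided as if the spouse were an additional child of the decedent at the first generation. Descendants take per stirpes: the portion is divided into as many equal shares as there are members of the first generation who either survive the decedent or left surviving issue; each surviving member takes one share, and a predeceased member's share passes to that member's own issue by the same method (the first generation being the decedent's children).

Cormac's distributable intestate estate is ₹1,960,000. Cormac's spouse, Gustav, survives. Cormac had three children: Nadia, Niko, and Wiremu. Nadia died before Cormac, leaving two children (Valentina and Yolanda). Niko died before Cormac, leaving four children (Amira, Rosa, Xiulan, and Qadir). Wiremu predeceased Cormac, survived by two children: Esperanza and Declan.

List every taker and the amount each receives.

The spouse counts as an additional share at the children's level, so there are 4 primary shares of ₹490,000. Gustav takes one such share (₹490,000).
The children's combined portion (₹1,470,000) is divided into 3 shares of ₹490,000: Nadia's ₹490,000 share passes to Nadia's issue; Niko's ₹490,000 share passes to Niko's issue; Wiremu's ₹490,000 share passes to Wiremu's issue.
Nadia's share (₹490,000) is divided into 2 shares of ₹245,000: Valentina and Yolanda each take ₹245,000.
Niko's share (₹490,000) is divided into 4 shares of ₹122,500: Amira, Rosa, Xiulan, and Qadir each take ₹122,500.
Wiremu's share (₹490,000) is divided into 2 shares of ₹245,000: Esperanza and Declan each take ₹245,000.

Gustav: ₹490,000; Valentina: ₹245,000; Yolanda: ₹245,000; Amira: ₹122,500; Rosa: ₹122,500; Xiulan: ₹122,500; Qadir: ₹122,500; Esperanza: ₹245,000; Declan: ₹245,000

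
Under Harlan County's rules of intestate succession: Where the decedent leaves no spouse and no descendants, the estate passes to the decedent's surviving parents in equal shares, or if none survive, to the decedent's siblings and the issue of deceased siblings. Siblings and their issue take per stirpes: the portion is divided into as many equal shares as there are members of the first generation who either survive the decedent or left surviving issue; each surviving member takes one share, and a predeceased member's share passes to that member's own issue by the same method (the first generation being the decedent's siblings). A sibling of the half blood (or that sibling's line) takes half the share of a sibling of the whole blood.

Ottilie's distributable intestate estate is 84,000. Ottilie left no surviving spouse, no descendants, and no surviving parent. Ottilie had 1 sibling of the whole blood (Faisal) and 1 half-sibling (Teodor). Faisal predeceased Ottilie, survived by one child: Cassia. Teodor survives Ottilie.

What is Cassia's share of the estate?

Cassia receives 56,000.

The entire 84,000 passes to the siblings and their issue.
Counting each half-blood sibling's line as half a unit, there are 3/2 units in 84,000, so one unit is 56,000. Whole-blood lines (Faisal) take 56,000 each; half-blood lines (Teodor) take 28,000 each.
Faisal's share (56,000) passes entirely to Cassia.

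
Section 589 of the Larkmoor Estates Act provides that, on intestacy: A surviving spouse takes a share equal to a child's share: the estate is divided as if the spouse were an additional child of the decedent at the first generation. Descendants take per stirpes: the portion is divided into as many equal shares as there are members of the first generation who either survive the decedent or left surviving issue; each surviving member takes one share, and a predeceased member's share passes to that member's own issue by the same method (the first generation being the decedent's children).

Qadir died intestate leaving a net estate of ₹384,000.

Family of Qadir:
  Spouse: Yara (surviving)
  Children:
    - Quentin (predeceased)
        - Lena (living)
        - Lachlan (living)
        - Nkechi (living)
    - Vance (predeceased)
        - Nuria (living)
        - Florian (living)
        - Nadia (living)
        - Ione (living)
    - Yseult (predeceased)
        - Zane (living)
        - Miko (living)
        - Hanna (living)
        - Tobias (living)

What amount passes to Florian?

Florian receives ₹24,000.

The spouse counts as an additional share at the children's level, so there are 4 primary shares of ₹96,000. Yara takes one such share (₹96,000).
The children's combined portion (₹288,000) is divided into 3 shares of ₹96,000: Quentin's ₹96,000 share passes to Quentin's issue; Vance's ₹96,000 share passes to Vance's issue; Yseult's ₹96,000 share passes to Yseult's issue.
Quentin's share (₹96,000) is divided into 3 shares of ₹32,000: Lena, Lachlan, and Nkechi each take ₹32,000.
Vance's share (₹96,000) is divided into 4 shares of ₹24,000: Nuria, Florian, Nadia, and Ione each take ₹24,000.
Yseult's share (₹96,000) is divided into 4 shares of ₹24,000: Zane, Miko, Hanna, and Tobias each take ₹24,000.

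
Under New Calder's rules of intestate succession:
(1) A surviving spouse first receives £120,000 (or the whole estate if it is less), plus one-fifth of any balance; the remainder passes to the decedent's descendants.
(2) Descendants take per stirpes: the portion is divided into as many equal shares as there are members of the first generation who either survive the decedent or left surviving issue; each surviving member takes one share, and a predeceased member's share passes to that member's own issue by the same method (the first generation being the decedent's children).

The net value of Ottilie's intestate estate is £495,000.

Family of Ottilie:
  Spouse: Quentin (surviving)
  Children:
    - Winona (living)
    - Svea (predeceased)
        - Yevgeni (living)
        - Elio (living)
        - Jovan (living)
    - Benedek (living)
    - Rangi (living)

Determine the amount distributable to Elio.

Elio receives £25,000.

Quentin first takes £120,000, leaving a balance of £375,000. Quentin then takes one-fifth of the balance (£75,000), for a total of £195,000. The remaining £300,000 passes to the descendants.
The descendants' portion (£300,000) is divided into 4 shares of £75,000: Winona, Benedek, and Rangi each take £75,000; Svea's £75,000 share passes to Svea's issue.
Svea's share (£75,000) is divided into 3 shares of £25,000: Yevgeni, Elio, and Jovan each take £25,000.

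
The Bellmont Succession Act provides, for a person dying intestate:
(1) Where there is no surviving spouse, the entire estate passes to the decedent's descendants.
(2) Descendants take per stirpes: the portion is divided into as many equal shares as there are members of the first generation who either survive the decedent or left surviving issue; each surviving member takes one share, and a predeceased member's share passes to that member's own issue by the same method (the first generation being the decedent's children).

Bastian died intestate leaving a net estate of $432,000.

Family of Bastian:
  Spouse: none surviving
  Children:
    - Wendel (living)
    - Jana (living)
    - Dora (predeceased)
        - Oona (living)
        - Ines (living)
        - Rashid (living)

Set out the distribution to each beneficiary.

Wendel: $144,000; Jana: $144,000; Oona: $48,000; Ines: $48,000; Rashid: $48,000

The entire $432,000 passes to the descendants.
That amount ($432,000) is divided into 3 shares of $144,000: Wendel and Jana each take $144,000; Dora's $144,000 share passes to Dora's issue.
Dora's share ($144,000) is divided into 3 shares of $48,000: Oona, Ines, and Rashid each take $48,000.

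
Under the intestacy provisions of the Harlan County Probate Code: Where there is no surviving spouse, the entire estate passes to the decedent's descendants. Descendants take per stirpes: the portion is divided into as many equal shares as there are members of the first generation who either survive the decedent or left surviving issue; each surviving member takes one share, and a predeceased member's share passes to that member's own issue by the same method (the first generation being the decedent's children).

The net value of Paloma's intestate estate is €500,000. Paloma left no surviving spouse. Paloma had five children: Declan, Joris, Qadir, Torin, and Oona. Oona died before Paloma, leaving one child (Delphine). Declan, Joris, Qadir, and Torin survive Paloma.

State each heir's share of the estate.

Declan: €100,000; Joris: €100,000; Qadir: €100,000; Torin: €100,000; Delphine: €100,000

The entire €500,000 passes to the descendants.
That amount (€500,000) is divided into 5 shares of €100,000: Declan, Joris, Qadir, and Torin each take €100,000; Oona's €100,000 share passes to Oona's issue.
Oona's share (€100,000) passes entirely to Delphine.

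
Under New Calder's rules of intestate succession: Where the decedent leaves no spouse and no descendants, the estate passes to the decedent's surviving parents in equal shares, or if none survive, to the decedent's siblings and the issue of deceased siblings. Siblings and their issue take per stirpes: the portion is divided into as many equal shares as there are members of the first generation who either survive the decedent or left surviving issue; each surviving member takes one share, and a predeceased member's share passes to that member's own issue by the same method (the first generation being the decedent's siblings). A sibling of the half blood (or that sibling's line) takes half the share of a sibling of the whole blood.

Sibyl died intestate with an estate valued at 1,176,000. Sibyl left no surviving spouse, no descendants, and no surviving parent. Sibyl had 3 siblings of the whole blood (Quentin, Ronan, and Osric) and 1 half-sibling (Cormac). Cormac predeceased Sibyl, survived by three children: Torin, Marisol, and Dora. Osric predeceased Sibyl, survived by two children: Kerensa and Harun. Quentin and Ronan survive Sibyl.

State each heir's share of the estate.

Torin: 56,000; Marisol: 56,000; Dora: 56,000; Quentin: 336,000; Ronan: 336,000; Kerensa: 168,000; Harun: 168,000

The entire 1,176,000 passes to the siblings and their issue.
Counting each half-blood sibling's line as half a unit, there are 7/2 units in 1,176,000, so one unit is 336,000. Whole-blood lines (Quentin, Ronan, and Osric) take 336,000 each; half-blood lines (Cormac) take 168,000 each.
Cormac's share (168,000) is divided into 3 shares of 56,000: Torin, Marisol, and Dora each take 56,000.
Osric's share (336,000) is divided into 2 shares of 168,000: Kerensa and Harun each take 168,000.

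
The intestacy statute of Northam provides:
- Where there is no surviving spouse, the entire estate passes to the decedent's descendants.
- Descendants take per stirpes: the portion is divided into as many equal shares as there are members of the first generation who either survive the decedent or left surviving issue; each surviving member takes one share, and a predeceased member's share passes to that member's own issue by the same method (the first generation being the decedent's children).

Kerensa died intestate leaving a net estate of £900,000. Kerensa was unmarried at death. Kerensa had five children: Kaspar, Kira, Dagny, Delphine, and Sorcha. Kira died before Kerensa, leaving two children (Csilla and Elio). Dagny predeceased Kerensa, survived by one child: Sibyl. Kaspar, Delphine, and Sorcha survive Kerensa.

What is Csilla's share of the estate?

The entire £900,000 passes to the descendants.
That amount (£900,000) is divided into 5 shares of £180,000: Kaspar, Delphine, and Sorcha each take £180,000; Kira's £180,000 share passes to Kira's issue; Dagny's £180,000 share passes to Dagny's issue.
Kira's share (£180,000) is divided into 2 shares of £90,000: Csilla and Elio each take £90,000.
Dagny's share (£180,000) passes entirely to Sibyl.

Csilla receives £90,000.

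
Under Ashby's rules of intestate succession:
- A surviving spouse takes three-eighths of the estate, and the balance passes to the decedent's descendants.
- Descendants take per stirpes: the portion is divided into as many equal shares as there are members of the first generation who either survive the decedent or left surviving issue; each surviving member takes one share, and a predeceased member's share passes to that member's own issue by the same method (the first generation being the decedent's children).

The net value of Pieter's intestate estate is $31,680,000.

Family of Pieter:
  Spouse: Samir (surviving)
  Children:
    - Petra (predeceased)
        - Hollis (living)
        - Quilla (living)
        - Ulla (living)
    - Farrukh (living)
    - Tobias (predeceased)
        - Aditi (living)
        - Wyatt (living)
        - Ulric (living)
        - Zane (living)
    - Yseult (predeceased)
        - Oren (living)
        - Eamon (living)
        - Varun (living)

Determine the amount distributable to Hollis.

Hollis receives $1,650,000.

Samir takes three-eighths of $31,680,000 = $11,880,000. The remaining $19,800,000 passes to the descendants.
The descendants' portion ($19,800,000) is divided into 4 shares of $4,950,000: Farrukh takes $4,950,000; Petra's $4,950,000 share passes to Petra's issue; Tobias's $4,950,000 share passes to Tobias's issue; Yseult's $4,950,000 share passes to Yseult's issue.
Petra's share ($4,950,000) is divided into 3 shares of $1,650,000: Hollis, Quilla, and Ulla each take $1,650,000.
Tobias's share ($4,950,000) is divided into 4 shares of $1,237,500: Aditi, Wyatt, Ulric, and Zane each take $1,237,500.
Yseult's share ($4,950,000) is divided into 3 shares of $1,650,000: Oren, Eamon, and Varun each take $1,650,000.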